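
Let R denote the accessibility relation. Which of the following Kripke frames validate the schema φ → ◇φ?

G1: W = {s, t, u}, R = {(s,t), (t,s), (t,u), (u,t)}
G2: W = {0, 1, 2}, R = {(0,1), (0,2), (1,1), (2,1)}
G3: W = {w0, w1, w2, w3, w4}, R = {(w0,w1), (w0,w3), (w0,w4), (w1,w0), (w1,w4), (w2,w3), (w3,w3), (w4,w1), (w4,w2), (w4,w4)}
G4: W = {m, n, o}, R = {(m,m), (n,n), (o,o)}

This is the axiom for reflexivity; its first-order frame correspondent is ∀x Rxx.
G1: fails — world s does not see itself.
G2: fails — world 0 does not see itself.
G3: fails — world w0 does not see itself.
G4: condition met.
Valid on: G4.

G4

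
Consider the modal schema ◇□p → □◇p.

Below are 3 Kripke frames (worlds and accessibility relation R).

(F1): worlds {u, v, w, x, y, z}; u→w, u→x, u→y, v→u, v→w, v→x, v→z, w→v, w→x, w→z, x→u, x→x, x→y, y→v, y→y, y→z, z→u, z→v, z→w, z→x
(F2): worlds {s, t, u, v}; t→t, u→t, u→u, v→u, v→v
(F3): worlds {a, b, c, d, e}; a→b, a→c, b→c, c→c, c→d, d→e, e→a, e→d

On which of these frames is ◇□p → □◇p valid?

The schema corresponds to convergence: ∀x ∀y ∀z (Rxy ∧ Rxz → ∃w (Ryw ∧ Rzw)).
(F1): ✓.
(F2): ✓.
(F3): fails — Rcc and Rcd but c and d have no common successor.

(F1), (F2)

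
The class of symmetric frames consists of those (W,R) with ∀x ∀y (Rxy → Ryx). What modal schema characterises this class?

q → □◇q

The condition is symmetry. The B schema q → □◇q defines it.
Suppose q→□◇q is valid. Take Rxy and set V(q)={x}. Then q at x, so □◇q at x, so ◇q at y, so some z with Ryz has q; z=x, i.e. Ryx.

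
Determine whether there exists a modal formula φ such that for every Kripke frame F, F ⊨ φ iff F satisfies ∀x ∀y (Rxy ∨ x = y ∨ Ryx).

No — not modally definable

Modal frame validity is preserved under disjoint unions.
Take 3 disjoint single-world reflexive frames: each is trivially connected, but their disjoint union has 3 worlds with no edge between distinct components, so it is not connected.
So the class is not modally definable.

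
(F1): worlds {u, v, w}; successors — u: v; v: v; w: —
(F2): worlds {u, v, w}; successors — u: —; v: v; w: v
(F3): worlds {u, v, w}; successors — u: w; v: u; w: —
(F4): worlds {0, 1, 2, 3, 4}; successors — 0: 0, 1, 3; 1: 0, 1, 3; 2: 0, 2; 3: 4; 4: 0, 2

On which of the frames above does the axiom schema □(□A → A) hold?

Frame correspondent (Sahlqvist): ∀x ∀y (Rxy → Ryy) — i.e. shift-reflexivity.
(F1): holds.
(F2): holds.
(F3): fails — Rvu but not Ruu.
(F4): fails — R34 but not R44.

(F1), (F2)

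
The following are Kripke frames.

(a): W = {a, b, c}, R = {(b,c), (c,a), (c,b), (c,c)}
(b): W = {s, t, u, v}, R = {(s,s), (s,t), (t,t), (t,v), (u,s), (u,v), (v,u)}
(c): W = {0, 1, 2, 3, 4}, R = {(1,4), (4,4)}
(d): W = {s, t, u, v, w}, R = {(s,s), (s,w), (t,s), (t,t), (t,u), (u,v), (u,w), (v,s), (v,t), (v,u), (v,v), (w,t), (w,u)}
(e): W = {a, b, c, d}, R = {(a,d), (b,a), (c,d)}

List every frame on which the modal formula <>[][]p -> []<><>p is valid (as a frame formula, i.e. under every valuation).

(b), (c), (d)

This is the axiom for a generalized confluence (Geach) condition; its first-order frame correspondent is forall x forall y forall z ((xRy & xRz) -> exists w (y R^2 w & z R^2 w)).
(a): fails — cRa, cRa but no w with aR²w and aR²w.
(b): holds.
(c): holds.
(d): holds.
(e): fails — aRd, aRd but no w with dR²w and dR²w.
Valid on: (b), (c), (d).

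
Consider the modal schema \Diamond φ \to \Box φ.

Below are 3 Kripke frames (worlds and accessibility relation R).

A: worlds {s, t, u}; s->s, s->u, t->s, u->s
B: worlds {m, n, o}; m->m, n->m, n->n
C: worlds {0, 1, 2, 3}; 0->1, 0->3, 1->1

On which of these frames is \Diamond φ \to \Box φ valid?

none

The schema corresponds to partial functionality: \forall x \forall y \forall z (Rxy \wedge Rxz \to y = z).
A: fails — s sees both s and u.
B: fails — n sees both m and n.
C: fails — 0 sees both 1 and 3.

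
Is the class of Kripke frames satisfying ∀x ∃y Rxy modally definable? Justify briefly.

The condition is seriality. A defining modal formula is □q → ◇q.
Suppose □q→◇q is valid. At any x set V(q)=W. Then □q at x, so ◇q at x, so x has a successor.

Definable; □q → ◇q defines it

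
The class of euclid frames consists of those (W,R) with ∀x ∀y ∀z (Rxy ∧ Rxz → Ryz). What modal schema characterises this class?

◇q → □◇q

The condition is the Euclidean property. The 5 schema ◇q → □◇q defines it.
Suppose ◇q→□◇q is valid. Take Rxy, Rxz and set V(q)={y}. Then ◇q at x, so □◇q at x, so ◇q at z, so some w with Rzw has q; w=y, i.e. Rzy. By symmetry of the argument, Ryz.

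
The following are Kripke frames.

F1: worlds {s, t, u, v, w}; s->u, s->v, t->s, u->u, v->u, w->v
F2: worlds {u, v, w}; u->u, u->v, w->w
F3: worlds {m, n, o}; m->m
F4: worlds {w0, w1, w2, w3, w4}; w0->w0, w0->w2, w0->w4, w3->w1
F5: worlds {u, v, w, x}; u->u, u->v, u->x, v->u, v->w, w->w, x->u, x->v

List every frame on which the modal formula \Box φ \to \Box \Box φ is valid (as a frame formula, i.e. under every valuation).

F2, F3, F4

Frame correspondent (Sahlqvist): \forall x \forall y \forall z (Rxy \wedge Ryz \to Rxz) — i.e. transitivity.
F1: fails — Rts and Rsv but not Rtv.
F2: holds.
F3: holds.
F4: holds.
F5: fails — Ruv and Rvw but not Ruw.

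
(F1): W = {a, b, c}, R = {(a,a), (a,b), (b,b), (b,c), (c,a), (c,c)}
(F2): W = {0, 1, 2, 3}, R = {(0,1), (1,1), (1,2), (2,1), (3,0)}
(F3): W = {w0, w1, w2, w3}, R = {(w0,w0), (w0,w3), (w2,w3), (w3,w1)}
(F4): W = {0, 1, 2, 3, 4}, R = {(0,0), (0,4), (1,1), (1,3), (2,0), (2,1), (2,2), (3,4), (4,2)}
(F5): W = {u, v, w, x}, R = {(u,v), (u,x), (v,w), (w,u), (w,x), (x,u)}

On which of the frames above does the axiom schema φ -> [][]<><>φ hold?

(F1)

This is the axiom for a generalized confluence (Geach) condition; its first-order frame correspondent is forall x forall z (x R^2 z -> exists w (x = w & z R^2 w)).
(F1): satisfies the condition.
(F2): fails — 0R²1 but no w with 0=w and 1R²w.
(F3): fails — w0R²w1 but no w with w0=w and w1R²w.
(F4): fails — 1R²3 but no w with 1=w and 3R²w.
(F5): fails — vR²u but no t with v=t and uR²t.
Valid on: (F1).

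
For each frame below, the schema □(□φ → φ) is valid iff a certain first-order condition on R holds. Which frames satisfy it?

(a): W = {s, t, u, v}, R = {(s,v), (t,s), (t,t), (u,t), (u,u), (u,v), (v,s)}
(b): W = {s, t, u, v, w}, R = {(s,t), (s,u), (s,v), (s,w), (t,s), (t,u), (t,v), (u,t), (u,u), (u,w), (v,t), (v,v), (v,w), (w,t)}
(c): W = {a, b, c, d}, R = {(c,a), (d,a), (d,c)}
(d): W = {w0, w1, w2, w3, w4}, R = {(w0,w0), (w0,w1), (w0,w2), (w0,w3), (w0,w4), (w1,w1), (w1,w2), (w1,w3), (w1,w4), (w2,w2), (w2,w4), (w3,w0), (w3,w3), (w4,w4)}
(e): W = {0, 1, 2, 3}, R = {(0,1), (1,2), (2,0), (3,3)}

The schema corresponds to shift-reflexivity: ∀x ∀y (Rxy → Ryy).
(a): fails — Ruv but not Rvv.
(b): fails — Rwt but not Rtt.
(c): fails — Rca but not Raa.
(d): condition met.
(e): fails — R12 but not R22.

(d)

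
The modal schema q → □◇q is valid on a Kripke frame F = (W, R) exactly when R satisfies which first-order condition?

Suppose q→□◇q is valid. Take Rxy and set V(q)={x}. Then q at x, so □◇q at x, so ◇q at y, so some z with Ryz has q; z=x, i.e. Ryx.
Conversely, any frame satisfying ∀x ∀y (Rxy → Ryx) validates the schema.
Frame condition: ∀x ∀y (Rxy → Ryx).

symmetry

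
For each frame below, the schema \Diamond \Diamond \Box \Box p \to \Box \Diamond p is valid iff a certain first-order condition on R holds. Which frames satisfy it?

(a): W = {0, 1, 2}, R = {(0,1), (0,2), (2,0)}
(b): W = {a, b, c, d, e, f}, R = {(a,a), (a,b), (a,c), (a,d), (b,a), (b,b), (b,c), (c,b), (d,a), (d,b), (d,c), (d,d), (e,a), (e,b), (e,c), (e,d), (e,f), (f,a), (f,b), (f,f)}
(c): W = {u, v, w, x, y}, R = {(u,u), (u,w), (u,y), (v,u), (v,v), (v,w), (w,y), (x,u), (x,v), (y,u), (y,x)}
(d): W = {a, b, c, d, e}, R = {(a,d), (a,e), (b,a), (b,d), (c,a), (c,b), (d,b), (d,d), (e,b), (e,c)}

(b)

The schema corresponds to a generalized confluence (Geach) condition: \forall x \forall y \forall z ((x R^2 y \wedge xRz) \to \exists w (y R^2 w \wedge zRw)).
(a): fails — 0R²0, 0R1 but no w with 0R²w and 1Rw.
(b): holds.
(c): fails — uR²w, uRw but no t with wR²t and wRt.
(d): fails — aR²c, aRe but no w with cR²w and eRw.
Valid on: (b).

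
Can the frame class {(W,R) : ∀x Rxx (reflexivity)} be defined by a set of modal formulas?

This is a Sahlqvist condition; the T axiom □p → p defines it.
Suppose □p→p is valid. At any x set V(p)={w : Rxw}. Then □p holds at x, so p holds at x, i.e. Rxx.

Yes — defined by □p → p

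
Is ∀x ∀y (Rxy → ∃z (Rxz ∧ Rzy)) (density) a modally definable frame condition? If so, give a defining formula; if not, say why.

Definable; □□q → □q defines it

This is a Sahlqvist condition; the C4 axiom □□q → □q defines it.
Suppose □□q→□q is valid. Take Rxy and set V(q)={w : xR²w}. Then □□q at x, so □q at x, so q at y, i.e. ∃z(Rxz∧Rzy).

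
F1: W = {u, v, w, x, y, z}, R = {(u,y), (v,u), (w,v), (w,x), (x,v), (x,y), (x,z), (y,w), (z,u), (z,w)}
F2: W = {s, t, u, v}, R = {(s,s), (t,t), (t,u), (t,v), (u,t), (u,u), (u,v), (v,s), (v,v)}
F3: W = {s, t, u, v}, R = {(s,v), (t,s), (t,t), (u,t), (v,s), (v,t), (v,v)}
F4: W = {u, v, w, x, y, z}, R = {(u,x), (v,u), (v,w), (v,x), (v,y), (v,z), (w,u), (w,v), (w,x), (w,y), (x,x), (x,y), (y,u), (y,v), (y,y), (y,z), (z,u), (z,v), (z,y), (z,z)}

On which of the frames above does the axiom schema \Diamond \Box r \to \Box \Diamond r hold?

This is the axiom for convergence; its first-order frame correspondent is \forall x \forall y \forall z (Rxy \wedge Rxz \to \exists w (Ryw \wedge Rzw)).
F1: fails — Rwx and Rwv but x and v have no common successor.
F2: condition met.
F3: fails — Rts and Rtt but s and t have no common successor.
F4: fails — Rvz and Rvu but z and u have no common successor.
Valid on: F2.

F2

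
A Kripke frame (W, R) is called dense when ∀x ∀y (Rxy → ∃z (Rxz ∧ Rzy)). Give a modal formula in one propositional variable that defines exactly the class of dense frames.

A defining formula is □□r → □r (the C4 axiom).
Suppose □□r→□r is valid. Take Rxy and set V(r)={w : xR²w}. Then □□r at x, so □r at x, so r at y, i.e. ∃z(Rxz∧Rzy).

□□r → □r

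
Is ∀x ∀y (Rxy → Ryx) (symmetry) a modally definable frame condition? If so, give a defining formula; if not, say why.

Yes — defined by r → □◇r

This is a Sahlqvist condition; the B axiom r → □◇r defines it.
Suppose r→□◇r is valid. Take Rxy and set V(r)={x}. Then r at x, so □◇r at x, so ◇r at y, so some z with Ryz has r; z=x, i.e. Ryx.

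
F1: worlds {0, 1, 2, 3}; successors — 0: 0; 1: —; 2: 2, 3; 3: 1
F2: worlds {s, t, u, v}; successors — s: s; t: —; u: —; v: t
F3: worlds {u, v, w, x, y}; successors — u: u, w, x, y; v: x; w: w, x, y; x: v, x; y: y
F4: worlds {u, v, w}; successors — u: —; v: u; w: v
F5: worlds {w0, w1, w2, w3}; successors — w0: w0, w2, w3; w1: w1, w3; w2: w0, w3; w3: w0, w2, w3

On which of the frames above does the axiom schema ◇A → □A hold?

F2, F4

This is the axiom for partial functionality; its first-order frame correspondent is ∀x ∀y ∀z (Rxy ∧ Rxz → y = z).
F1: fails — 2 sees both 2 and 3.
F2: holds.
F3: fails — u sees both u and w.
F4: holds.
F5: fails — w0 sees both w0 and w2.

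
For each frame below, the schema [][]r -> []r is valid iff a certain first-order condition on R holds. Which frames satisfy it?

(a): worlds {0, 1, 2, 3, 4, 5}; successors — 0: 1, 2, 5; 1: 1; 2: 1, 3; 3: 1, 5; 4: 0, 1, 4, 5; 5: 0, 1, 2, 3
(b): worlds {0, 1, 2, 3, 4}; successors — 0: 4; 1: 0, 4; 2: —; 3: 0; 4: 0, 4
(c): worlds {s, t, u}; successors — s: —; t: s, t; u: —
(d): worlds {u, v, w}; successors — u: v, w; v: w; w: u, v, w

This is the axiom for density; its first-order frame correspondent is forall x forall y (Rxy -> exists z (Rxz & Rzy)).
(a): fails — R23 but no z with R2z and Rz3.
(b): fails — R30 but no z with R3z and Rz0.
(c): satisfies the condition.
(d): satisfies the condition.
Valid on: (c), (d).

(c), (d)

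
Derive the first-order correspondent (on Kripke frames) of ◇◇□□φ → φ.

∀x ∀y (xR²y → ∃w (yR²w ∧ x = w))

This is a Sahlqvist (Geach-type) schema ◇^2□^2φ → □^0◇^0φ.
Minimal-valuation argument: fix x; take any y with xR^2y and any z with xR^0z. Set V(φ) to the set of worlds R-reachable from y in exactly 2 steps. Then □^2φ holds at y, so the antecedent holds at x; validity forces ◇^0φ at z, giving a w with zR^0w and yR^2w.
First-order correspondent: ∀x ∀y (xR²y → ∃w (yR²w ∧ x = w)).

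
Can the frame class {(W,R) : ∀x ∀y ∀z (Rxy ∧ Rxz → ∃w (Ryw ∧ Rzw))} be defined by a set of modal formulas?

Yes, by ◇□q → □◇q

This is a Sahlqvist condition; the .2 axiom ◇□q → □◇q defines it.
Suppose ◇□q→□◇q is valid. Take Rxy, Rxz and set V(q)={w : Ryw}. Then □q at y so ◇□q at x, so □◇q at x, so ◇q at z, giving w with Rzw and Ryw.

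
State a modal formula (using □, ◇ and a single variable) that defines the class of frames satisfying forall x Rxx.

□ψ → ψ

The condition is reflexivity. The T schema □ψ → ψ defines it.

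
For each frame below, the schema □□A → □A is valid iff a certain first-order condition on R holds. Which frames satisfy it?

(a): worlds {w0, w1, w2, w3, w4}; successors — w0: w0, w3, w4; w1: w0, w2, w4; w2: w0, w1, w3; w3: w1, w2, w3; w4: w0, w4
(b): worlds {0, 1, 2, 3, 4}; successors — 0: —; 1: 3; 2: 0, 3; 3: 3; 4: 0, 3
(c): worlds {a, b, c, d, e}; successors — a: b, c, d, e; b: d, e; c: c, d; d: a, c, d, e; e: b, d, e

Frame correspondent (Sahlqvist): ∀x ∀y (Rxy → ∃z (Rxz ∧ Rzy)) — i.e. density.
(a): fails — Rw1w2 but no z with Rw1z and Rzw2.
(b): fails — R40 but no z with R4z and Rz0.
(c): satisfies the condition.

(c)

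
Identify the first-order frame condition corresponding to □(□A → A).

shift-reflexivity

Suppose □(□A→A) is valid. Take Rxy and set V(A)={w : Ryw}. Then at y, □A holds; since □(□A→A) at x, □A→A at y, so A at y, i.e. Ryy.
Conversely, on a frame with shift-reflexivity the schema holds at every world under every valuation.
Frame condition: ∀x ∀y (Rxy → Ryy).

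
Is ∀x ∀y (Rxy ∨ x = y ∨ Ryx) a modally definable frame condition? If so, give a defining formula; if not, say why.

No — not modally definable

Any modally definable frame class is closed under disjoint unions.
Take 3 disjoint single-world reflexive frames: each is trivially connected, but their disjoint union has 3 worlds with no edge between distinct components, so it is not connected.
So the class is not modally definable.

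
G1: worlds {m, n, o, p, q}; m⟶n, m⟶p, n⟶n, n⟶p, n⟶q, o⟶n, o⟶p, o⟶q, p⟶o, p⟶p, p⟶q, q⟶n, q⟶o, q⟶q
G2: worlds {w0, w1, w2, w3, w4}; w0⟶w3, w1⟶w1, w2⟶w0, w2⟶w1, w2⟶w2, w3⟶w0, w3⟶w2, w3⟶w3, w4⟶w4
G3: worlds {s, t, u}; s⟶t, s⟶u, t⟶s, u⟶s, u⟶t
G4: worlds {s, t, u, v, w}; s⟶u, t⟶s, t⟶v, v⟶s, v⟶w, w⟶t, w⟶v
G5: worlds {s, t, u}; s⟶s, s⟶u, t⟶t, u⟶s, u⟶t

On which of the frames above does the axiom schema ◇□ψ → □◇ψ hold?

G1

The schema corresponds to convergence: ∀x ∀y ∀z (Rxy ∧ Rxz → ∃w (Ryw ∧ Rzw)).
G1: condition met.
G2: fails — Rw2w2 and Rw2w0 but w2 and w0 have no common successor.
G3: fails — Rut and Rus but t and s have no common successor.
G4: fails — Rsu and Rsu but u and u have no common successor.
G5: fails — Rut and Rus but t and s have no common successor.
Valid on: G1.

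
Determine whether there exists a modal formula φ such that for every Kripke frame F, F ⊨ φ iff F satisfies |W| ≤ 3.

Not definable by any modal formula

Any modally definable frame class is closed under disjoint unions.
Any modal formula valid on each of 4 disjoint one-world frames is valid on their disjoint union (validity is preserved under disjoint unions). Each one-world frame has |W|=1≤3, but the union has |W|=4.
Hence having at most 3 worlds is not modally definable.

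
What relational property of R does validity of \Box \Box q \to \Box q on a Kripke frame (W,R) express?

density: \forall x \forall y (Rxy \to \exists z (Rxz \wedge Rzy))

Suppose □□q→□q is valid. Take Rxy and set V(q)={w : xR²w}. Then □□q at x, so □q at x, so q at y, i.e. ∃z(Rxz∧Rzy).
Conversely, on a frame with density the schema holds at every world under every valuation.
So the correspondent is density.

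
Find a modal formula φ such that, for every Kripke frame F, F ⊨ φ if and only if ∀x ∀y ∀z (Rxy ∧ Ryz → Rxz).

The condition is transitivity. The 4 schema □q → □□q defines it.
Suppose □q→□□q is valid. Take Rxy, Ryz and set V(q)={w : Rxw}. Then □q at x, so □□q at x, so □q at y, so q at z, i.e. Rxz.

□q → □□q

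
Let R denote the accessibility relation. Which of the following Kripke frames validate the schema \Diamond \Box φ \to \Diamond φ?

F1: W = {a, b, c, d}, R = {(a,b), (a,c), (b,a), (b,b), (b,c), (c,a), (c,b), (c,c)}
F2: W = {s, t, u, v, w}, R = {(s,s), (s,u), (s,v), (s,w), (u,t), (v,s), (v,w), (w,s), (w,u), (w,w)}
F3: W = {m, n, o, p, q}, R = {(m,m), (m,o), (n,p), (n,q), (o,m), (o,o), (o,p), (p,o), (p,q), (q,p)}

The schema corresponds to a generalized confluence (Geach) condition: \forall x \forall y (xRy \to \exists w (yRw \wedge xRw)).
F1: ✓.
F2: fails — sRu but no w* with uRw* and sRw*.
F3: fails — pRq but no w with qRw and pRw.
Valid on: F1.

F1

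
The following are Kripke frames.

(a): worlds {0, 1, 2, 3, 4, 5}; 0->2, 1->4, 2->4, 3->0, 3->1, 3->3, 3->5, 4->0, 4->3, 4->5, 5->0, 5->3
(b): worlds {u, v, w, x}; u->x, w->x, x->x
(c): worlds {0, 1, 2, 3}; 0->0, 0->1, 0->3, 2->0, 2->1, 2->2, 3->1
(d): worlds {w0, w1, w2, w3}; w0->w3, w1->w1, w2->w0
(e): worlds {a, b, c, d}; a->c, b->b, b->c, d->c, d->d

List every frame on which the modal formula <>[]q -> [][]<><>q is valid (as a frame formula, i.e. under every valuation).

(b)

Frame correspondent (Sahlqvist): forall x forall y forall z ((xRy & x R^2 z) -> exists w (yRw & z R^2 w)) — i.e. a generalized confluence (Geach) condition.
(a): fails — 0R2, 0R²4 but no w with 2Rw and 4R²w.
(b): satisfies the condition.
(c): fails — 0R0, 0R²1 but no w with 0Rw and 1R²w.
(d): fails — w2Rw0, w2R²w3 but no w with w0Rw and w3R²w.
(e): fails — bRb, bR²c but no w with bRw and cR²w.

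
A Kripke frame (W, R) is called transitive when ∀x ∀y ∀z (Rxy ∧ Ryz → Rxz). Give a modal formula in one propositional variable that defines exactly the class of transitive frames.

The condition is transitivity. The 4 schema □p → □□p defines it.
Suppose □p→□□p is valid. Take Rxy, Ryz and set V(p)={w : Rxw}. Then □p at x, so □□p at x, so □p at y, so p at z, i.e. Rxz.

□p → □□p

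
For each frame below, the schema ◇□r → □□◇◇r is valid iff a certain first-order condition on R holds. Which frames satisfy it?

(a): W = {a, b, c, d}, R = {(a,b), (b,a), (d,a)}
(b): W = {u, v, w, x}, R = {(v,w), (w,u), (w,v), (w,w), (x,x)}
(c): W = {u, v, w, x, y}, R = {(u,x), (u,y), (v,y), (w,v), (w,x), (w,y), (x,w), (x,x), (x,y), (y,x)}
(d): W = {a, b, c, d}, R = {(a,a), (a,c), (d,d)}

(a), (c)

The schema corresponds to a generalized confluence (Geach) condition: ∀x ∀y ∀z ((xRy ∧ xR²z) → ∃w (yRw ∧ zR²w)).
(a): condition met.
(b): fails — vRw, vR²u but no t with wRt and uR²t.
(c): condition met.
(d): fails — aRa, aR²c but no w with aRw and cR²w.
Valid on: (a), (c).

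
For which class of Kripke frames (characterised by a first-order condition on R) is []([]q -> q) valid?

Shift-reflexivity

Suppose □(□q→q) is valid. Take Rxy and set V(q)={w : Ryw}. Then at y, □q holds; since □(□q→q) at x, □q→q at y, so q at y, i.e. Ryy.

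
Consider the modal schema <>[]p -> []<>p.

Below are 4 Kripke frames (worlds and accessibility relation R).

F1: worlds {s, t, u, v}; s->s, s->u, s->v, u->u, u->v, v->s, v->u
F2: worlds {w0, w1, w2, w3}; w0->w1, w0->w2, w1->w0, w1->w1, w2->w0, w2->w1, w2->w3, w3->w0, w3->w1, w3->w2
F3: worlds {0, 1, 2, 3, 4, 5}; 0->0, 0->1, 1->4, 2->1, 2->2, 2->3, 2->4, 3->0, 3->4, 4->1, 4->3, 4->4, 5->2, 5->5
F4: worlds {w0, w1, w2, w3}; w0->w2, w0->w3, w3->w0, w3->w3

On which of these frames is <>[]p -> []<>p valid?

Frame correspondent (Sahlqvist): forall x forall y forall z (Rxy & Rxz -> exists w (Ryw & Rzw)) — i.e. convergence.
F1: ✓.
F2: ✓.
F3: fails — R00 and R01 but 0 and 1 have no common successor.
F4: fails — Rw0w2 and Rw0w2 but w2 and w2 have no common successor.

F1, F2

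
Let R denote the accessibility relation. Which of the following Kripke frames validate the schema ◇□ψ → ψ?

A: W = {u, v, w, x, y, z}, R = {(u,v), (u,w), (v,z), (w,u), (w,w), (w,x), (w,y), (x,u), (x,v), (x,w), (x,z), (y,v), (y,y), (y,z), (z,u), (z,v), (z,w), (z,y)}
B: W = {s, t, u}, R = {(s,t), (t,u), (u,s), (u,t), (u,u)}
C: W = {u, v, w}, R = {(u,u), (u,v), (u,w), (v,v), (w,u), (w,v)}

Frame correspondent (Sahlqvist): ∀x ∀y (Rxy → Ryx) — i.e. symmetry.
A: fails — Ruv but not Rvu.
B: fails — Rus but not Rsu.
C: fails — Ruv but not Rvu.

none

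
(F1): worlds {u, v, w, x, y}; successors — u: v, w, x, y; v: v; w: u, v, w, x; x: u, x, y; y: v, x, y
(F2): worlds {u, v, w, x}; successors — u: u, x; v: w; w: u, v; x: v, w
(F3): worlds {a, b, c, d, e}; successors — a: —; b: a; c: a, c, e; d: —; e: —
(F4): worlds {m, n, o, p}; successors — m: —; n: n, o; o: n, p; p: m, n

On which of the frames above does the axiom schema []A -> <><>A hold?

The schema corresponds to a generalized confluence (Geach) condition: forall x exists w (xRw & x R^2 w).
(F1): condition met.
(F2): fails — at v but no t with vRt and vR²t.
(F3): fails — at a but no w with aRw and aR²w.
(F4): fails — at m but no w with mRw and mR²w.

(F1)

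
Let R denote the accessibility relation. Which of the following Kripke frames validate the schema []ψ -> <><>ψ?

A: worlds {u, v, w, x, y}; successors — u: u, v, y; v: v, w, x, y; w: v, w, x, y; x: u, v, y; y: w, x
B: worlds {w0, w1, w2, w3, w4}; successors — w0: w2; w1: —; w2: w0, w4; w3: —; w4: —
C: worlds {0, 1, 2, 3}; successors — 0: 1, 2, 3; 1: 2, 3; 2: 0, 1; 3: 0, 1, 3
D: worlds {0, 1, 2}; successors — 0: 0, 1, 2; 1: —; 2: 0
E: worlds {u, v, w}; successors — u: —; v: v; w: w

The schema corresponds to a generalized confluence (Geach) condition: forall x exists w (xRw & x R^2 w).
A: condition met.
B: fails — at w0 but no w with w0Rw and w0R²w.
C: condition met.
D: fails — at 1 but no w with 1Rw and 1R²w.
E: fails — at u but no t with uRt and uR²t.
Valid on: A, C.

A, C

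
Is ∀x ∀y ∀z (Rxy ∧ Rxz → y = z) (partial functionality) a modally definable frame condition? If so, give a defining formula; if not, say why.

The condition is partial functionality. A defining modal formula is ◇p → □p.
Suppose ◇p→□p is valid. Take Rxy, Rxz and set V(p)={y}. Then ◇p at x, so □p at x, so p at z, i.e. z=y.

Yes, by ◇p → □p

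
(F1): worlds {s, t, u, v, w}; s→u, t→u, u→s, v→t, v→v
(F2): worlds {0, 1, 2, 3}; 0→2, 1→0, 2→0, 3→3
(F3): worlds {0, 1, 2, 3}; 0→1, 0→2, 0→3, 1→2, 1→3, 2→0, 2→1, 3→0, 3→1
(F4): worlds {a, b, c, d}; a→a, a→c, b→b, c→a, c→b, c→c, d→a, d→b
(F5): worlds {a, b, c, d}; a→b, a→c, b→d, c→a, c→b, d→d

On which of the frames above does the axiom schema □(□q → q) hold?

(F4)

The schema corresponds to shift-reflexivity: ∀x ∀y (Rxy → Ryy).
(F1): fails — Rus but not Rss.
(F2): fails — R10 but not R00.
(F3): fails — R02 but not R22.
(F4): satisfies the condition.
(F5): fails — Rab but not Rbb.
Valid on: (F4).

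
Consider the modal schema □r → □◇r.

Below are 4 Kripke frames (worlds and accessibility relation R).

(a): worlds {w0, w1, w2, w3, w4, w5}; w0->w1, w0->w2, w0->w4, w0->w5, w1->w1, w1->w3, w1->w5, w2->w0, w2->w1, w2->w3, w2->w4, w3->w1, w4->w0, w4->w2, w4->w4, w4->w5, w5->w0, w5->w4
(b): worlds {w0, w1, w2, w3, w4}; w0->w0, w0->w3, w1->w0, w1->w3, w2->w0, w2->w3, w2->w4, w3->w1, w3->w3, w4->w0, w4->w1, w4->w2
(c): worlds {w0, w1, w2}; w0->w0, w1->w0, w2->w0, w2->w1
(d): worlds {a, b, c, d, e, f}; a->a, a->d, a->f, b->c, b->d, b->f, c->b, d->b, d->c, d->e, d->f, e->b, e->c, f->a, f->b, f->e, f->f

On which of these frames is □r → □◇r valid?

This is the axiom for a generalized confluence (Geach) condition; its first-order frame correspondent is ∀x ∀z (xRz → ∃w (xRw ∧ zRw)).
(a): fails — w1Rw5 but no w with w1Rw and w5Rw.
(b): condition met.
(c): condition met.
(d): fails — bRc but no w with bRw and cRw.

(b), (c)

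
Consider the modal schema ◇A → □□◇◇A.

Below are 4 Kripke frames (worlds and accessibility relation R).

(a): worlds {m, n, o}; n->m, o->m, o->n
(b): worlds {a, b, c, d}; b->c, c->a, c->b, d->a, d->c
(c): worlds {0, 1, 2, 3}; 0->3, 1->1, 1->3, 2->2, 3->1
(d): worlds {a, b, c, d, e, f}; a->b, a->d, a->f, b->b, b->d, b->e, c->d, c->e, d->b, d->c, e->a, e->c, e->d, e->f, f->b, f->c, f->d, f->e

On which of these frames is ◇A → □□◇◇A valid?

(c)

The schema corresponds to a generalized confluence (Geach) condition: ∀x ∀y ∀z ((xRy ∧ xR²z) → ∃w (y = w ∧ zR²w)).
(a): fails — oRm, oR²m but no w with m=w and mR²w.
(b): fails — bRc, bR²a but no w with c=w and aR²w.
(c): holds.
(d): fails — aRf, aR²d but no w with f=w and dR²w.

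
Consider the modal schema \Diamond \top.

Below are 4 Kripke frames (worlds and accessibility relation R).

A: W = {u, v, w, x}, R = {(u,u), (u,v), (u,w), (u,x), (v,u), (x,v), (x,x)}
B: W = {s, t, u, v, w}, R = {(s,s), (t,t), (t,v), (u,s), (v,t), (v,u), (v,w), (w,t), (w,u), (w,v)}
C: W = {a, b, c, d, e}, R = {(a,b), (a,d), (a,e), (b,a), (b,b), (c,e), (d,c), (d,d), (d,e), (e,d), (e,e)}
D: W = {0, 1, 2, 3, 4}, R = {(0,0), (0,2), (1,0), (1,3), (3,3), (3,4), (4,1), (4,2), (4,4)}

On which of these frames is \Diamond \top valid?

B, C

The schema corresponds to seriality: \forall x \exists y Rxy.
A: fails — world w has no successor.
B: satisfies the condition.
C: satisfies the condition.
D: fails — world 2 has no successor.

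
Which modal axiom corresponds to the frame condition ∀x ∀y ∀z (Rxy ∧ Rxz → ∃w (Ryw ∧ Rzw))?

This is convergence; the standard corresponding axiom is .2: ◇□ψ → □◇ψ.

◇□ψ → □◇ψ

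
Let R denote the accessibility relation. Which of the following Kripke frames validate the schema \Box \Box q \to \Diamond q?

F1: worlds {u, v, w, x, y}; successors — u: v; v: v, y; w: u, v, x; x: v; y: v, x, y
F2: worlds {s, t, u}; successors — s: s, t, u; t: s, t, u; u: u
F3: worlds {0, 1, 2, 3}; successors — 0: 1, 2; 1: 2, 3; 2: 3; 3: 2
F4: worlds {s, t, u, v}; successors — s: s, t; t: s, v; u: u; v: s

The schema corresponds to a generalized confluence (Geach) condition: \forall x \exists w (x R^2 w \wedge xRw).
F1: holds.
F2: holds.
F3: fails — at 2 but no w with 2R²w and 2Rw.
F4: holds.

F1, F2, F4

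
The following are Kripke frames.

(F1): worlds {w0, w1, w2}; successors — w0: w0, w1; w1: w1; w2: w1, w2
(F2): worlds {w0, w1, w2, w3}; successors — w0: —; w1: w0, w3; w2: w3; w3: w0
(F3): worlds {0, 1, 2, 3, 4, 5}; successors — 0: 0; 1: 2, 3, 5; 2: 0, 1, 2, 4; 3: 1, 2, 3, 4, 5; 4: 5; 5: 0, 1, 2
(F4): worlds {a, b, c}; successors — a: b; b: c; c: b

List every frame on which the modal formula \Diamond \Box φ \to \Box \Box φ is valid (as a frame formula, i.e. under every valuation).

This is the axiom for a generalized confluence (Geach) condition; its first-order frame correspondent is \forall x \forall y \forall z ((xRy \wedge x R^2 z) \to \exists w (yRw \wedge z = w)).
(F1): fails — w0Rw1, w0R²w0 but no w with w1Rw and w0=w.
(F2): fails — w1Rw0, w1R²w0 but no w with w0Rw and w0=w.
(F3): fails — 1R2, 1R²3 but no w with 2Rw and 3=w.
(F4): holds.

(F4)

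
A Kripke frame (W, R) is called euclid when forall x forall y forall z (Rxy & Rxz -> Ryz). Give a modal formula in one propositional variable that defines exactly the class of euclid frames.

◇ψ → □◇ψ

This is the Euclidean property; the standard corresponding axiom is 5: ◇ψ → □◇ψ.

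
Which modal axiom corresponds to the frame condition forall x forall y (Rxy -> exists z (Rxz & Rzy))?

□□s → □s

A defining formula is □□s → □s (the C4 axiom).
Suppose □□s→□s is valid. Take Rxy and set V(s)={w : xR²w}. Then □□s at x, so □s at x, so s at y, i.e. ∃z(Rxz∧Rzy).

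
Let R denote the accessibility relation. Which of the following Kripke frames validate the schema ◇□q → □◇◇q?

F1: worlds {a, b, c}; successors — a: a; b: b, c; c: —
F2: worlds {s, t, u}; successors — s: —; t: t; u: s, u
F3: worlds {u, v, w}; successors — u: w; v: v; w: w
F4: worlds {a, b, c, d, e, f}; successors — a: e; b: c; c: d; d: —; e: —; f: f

F3

Frame correspondent (Sahlqvist): ∀x ∀y ∀z ((xRy ∧ xRz) → ∃w (yRw ∧ zR²w)) — i.e. a generalized confluence (Geach) condition.
F1: fails — bRb, bRc but no w with bRw and cR²w.
F2: fails — uRs, uRs but no w with sRw and sR²w.
F3: ✓.
F4: fails — aRe, aRe but no w with eRw and eR²w.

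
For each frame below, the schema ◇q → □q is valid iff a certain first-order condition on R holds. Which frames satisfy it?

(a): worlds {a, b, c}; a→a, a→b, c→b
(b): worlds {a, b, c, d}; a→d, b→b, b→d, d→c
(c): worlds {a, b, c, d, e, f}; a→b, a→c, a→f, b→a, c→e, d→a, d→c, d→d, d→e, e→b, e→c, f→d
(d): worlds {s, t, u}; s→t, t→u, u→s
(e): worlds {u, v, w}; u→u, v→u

(d), (e)

Frame correspondent (Sahlqvist): ∀x ∀y ∀z (Rxy ∧ Rxz → y = z) — i.e. partial functionality.
(a): fails — a sees both a and b.
(b): fails — b sees both b and d.
(c): fails — a sees both b and c.
(d): condition met.
(e): condition met.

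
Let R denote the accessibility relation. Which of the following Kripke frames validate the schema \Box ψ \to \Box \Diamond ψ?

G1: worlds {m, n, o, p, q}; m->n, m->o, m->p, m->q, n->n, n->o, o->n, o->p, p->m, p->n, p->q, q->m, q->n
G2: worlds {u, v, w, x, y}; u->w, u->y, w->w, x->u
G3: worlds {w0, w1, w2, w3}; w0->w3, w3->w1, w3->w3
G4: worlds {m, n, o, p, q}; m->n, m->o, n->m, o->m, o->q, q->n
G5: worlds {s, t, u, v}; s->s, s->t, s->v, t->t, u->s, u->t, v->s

G1, G5

This is the axiom for a generalized confluence (Geach) condition; its first-order frame correspondent is \forall x \forall z (xRz \to \exists w (xRw \wedge zRw)).
G1: condition met.
G2: fails — uRy but no t with uRt and yRt.
G3: fails — w3Rw1 but no w with w3Rw and w1Rw.
G4: fails — mRn but no w with mRw and nRw.
G5: condition met.
Valid on: G1, G5.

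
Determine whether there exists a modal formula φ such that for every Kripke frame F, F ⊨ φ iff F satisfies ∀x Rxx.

Yes: it is reflexivity, defined by the T schema □p → p.
Suppose □p→p is valid. At any x set V(p)={w : Rxw}. Then □p holds at x, so p holds at x, i.e. Rxx.

Yes — defined by □p → p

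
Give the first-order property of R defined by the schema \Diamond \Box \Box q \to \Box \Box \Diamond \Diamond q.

\forall x \forall y \forall z ((xRy \wedge x R^2 z) \to \exists w (y R^2 w \wedge z R^2 w))

This is a Sahlqvist (Geach-type) schema ◇^1□^2q → □^2◇^2q.
Minimal-valuation argument: fix x; take any y with xR^1y and any z with xR^2z. Set V(q) to the set of worlds R-reachable from y in exactly 2 steps. Then □^2q holds at y, so the antecedent holds at x; validity forces ◇^2q at z, giving a w with zR^2w and yR^2w.
First-order correspondent: \forall x \forall y \forall z ((xRy \wedge x R^2 z) \to \exists w (y R^2 w \wedge z R^2 w)).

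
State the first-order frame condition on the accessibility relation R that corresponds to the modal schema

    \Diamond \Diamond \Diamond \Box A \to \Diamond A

\forall x \forall y (x R^3 y \to \exists w (yRw \wedge xRw))

This is a Sahlqvist (Geach-type) schema ◇^3□^1A → □^0◇^1A.
Minimal-valuation argument: fix x; take any y with xR^3y and any z with xR^0z. Set V(A) to the set of worlds R-reachable from y in exactly 1 step. Then □^1A holds at y, so the antecedent holds at x; validity forces ◇^1A at z, giving a w with zR^1w and yR^1w.
First-order correspondent: \forall x \forall y (x R^3 y \to \exists w (yRw \wedge xRw)).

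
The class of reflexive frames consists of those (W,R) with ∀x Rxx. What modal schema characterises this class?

This is reflexivity; the standard corresponding axiom is T: □q → q.
Suppose □q→q is valid. At any x set V(q)={w : Rxw}. Then □q holds at x, so q holds at x, i.e. Rxx.

□q → q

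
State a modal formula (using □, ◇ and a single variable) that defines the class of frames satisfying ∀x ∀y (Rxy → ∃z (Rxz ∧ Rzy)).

A defining formula is □□ψ → □ψ (the C4 axiom).
Suppose □□ψ→□ψ is valid. Take Rxy and set V(ψ)={w : xR²w}. Then □□ψ at x, so □ψ at x, so ψ at y, i.e. ∃z(Rxz∧Rzy).

□□ψ → □ψ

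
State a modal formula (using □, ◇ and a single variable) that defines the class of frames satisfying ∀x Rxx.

□s → s

This is reflexivity; the standard corresponding axiom is T: □s → s.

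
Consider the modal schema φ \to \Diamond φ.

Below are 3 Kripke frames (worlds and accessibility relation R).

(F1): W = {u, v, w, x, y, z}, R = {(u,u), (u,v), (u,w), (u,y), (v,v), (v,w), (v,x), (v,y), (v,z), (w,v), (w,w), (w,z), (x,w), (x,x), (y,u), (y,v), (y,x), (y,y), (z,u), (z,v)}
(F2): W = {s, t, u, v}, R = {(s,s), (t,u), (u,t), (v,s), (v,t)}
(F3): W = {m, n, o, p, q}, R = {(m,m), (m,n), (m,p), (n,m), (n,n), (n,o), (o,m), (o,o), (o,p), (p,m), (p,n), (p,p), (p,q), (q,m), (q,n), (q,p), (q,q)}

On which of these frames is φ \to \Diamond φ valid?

(F3)

This is the axiom for reflexivity; its first-order frame correspondent is \forall x Rxx.
(F1): fails — world z does not see itself.
(F2): fails — world t does not see itself.
(F3): holds.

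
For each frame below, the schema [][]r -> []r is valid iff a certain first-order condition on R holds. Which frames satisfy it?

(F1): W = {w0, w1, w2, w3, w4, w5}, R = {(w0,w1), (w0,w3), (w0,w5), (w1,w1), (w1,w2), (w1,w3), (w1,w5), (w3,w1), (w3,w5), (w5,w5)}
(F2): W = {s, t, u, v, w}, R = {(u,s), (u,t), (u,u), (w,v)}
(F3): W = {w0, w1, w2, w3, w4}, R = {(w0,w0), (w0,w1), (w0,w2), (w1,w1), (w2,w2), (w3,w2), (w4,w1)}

(F1), (F3)

This is the axiom for density; its first-order frame correspondent is forall x forall y (Rxy -> exists z (Rxz & Rzy)).
(F1): holds.
(F2): fails — Rwv but no z with Rwz and Rzv.
(F3): holds.
Valid on: (F1), (F3).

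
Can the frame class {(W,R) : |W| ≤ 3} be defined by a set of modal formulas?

No — not modally definable

Modal frame validity is preserved under disjoint unions.
Any modal formula valid on each of 4 disjoint one-world frames is valid on their disjoint union (validity is preserved under disjoint unions). Each one-world frame has |W|=1≤3, but the union has |W|=4.
So no modal formula (or set of formulas) defines exactly the |W|≤3 frames.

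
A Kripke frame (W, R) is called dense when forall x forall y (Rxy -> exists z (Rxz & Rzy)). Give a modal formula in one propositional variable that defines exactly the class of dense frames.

□□p → □p

The condition is density. The C4 schema □□p → □p defines it.
Suppose □□p→□p is valid. Take Rxy and set V(p)={w : xR²w}. Then □□p at x, so □p at x, so p at y, i.e. ∃z(Rxz∧Rzy).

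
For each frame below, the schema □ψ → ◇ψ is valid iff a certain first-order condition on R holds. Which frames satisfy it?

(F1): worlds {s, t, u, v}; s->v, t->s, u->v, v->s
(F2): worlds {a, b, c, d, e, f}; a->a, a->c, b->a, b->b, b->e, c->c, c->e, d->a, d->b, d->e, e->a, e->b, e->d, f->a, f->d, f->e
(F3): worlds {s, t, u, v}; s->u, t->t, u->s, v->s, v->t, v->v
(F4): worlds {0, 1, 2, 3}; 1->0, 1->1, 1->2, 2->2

(F1), (F2), (F3)

The schema corresponds to seriality: ∀x ∃y Rxy.
(F1): ✓.
(F2): ✓.
(F3): ✓.
(F4): fails — world 0 has no successor.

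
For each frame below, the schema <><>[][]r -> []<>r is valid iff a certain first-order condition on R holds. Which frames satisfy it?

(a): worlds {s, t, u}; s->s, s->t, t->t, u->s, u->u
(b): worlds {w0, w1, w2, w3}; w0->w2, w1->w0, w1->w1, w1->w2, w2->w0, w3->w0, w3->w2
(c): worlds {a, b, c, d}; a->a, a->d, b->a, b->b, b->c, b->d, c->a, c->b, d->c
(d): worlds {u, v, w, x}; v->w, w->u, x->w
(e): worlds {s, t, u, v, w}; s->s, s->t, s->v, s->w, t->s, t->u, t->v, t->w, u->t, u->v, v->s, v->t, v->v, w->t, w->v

The schema corresponds to a generalized confluence (Geach) condition: forall x forall y forall z ((x R^2 y & xRz) -> exists w (y R^2 w & zRw)).
(a): fails — uR²t, uRu but no w with tR²w and uRw.
(b): fails — w1R²w0, w1Rw0 but no w with w0R²w and w0Rw.
(c): fails — aR²d, aRd but no w with dR²w and dRw.
(d): fails — vR²u, vRw but no t with uR²t and wRt.
(e): satisfies the condition.
Valid on: (e).

(e)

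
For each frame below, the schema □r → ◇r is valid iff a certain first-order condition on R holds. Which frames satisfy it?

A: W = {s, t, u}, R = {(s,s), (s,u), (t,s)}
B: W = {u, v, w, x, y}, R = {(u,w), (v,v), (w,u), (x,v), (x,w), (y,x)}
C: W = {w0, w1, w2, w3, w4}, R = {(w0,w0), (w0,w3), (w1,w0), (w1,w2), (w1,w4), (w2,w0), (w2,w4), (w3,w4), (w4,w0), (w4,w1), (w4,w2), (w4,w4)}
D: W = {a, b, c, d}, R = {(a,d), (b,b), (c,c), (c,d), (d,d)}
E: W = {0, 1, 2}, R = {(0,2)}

B, C, D

Frame correspondent (Sahlqvist): ∀x ∃y Rxy — i.e. seriality.
A: fails — world u has no successor.
B: satisfies the condition.
C: satisfies the condition.
D: satisfies the condition.
E: fails — world 1 has no successor.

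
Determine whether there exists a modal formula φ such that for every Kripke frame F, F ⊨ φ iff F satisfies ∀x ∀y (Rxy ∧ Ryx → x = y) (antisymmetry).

If a class were modally definable it would be closed under surjective bounded morphisms (Goldblatt–Thomason).
The 4-cycle (worlds 0,1,2,3 with 0→1→2→3→0) is antisymmetric. Sending even-indexed worlds to • and odd-indexed worlds to ∘ is a surjective bounded morphism onto the two-world frame with •↔∘, which is not antisymmetric.
So no modal formula (or set of formulas) defines exactly the antisymmetric frames.

Not definable by any modal formula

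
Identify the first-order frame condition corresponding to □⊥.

□⊥ is valid iff no world has any successor (otherwise □⊥ fails at any world with one).

emptiness of R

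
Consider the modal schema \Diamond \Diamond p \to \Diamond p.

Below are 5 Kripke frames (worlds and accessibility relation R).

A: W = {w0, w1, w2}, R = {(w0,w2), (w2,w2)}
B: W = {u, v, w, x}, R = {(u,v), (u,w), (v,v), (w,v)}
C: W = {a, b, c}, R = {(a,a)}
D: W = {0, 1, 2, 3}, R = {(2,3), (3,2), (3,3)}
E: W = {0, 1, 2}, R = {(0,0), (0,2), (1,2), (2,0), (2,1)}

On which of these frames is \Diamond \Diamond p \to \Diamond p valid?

The schema corresponds to a generalized confluence (Geach) condition: \forall x \forall y (x R^2 y \to \exists w (y = w \wedge xRw)).
A: holds.
B: holds.
C: holds.
D: fails — 2R²2 but no w with 2=w and 2Rw.
E: fails — 0R²1 but no w with 1=w and 0Rw.
Valid on: A, B, C.

A, B, C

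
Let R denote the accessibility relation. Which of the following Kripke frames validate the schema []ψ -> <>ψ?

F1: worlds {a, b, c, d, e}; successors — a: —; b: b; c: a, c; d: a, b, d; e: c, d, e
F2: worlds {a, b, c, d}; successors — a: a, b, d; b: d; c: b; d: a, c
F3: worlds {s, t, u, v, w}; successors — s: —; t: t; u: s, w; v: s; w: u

F2

Frame correspondent (Sahlqvist): forall x exists y Rxy — i.e. seriality.
F1: fails — world a has no successor.
F2: holds.
F3: fails — world s has no successor.
Valid on: F2.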